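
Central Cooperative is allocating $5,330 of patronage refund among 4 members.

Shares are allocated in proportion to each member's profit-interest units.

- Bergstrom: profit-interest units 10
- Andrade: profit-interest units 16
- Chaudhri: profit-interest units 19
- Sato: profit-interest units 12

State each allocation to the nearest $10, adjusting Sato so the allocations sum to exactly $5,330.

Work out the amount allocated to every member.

Profit-interest units total: 57.
Unrounded shares: Bergstrom 10/57 × $5,330 = 935.09; Andrade 16/57 × $5,330 = 1,496.14; Chaudhri 19/57 × $5,330 = 1,776.67; Sato 12/57 × $5,330 = 1,122.11.
Rounded to nearest $10: Bergstrom $940; Andrade $1,500; Chaudhri $1,780; Sato $1,120. Sum = $5,340.
Difference $5,330 − $5,340 = −$10 applied to Sato: Sato becomes $1,110.

Bergstrom: $940; Andrade: $1,500; Chaudhri: $1,780; Sato: $1,110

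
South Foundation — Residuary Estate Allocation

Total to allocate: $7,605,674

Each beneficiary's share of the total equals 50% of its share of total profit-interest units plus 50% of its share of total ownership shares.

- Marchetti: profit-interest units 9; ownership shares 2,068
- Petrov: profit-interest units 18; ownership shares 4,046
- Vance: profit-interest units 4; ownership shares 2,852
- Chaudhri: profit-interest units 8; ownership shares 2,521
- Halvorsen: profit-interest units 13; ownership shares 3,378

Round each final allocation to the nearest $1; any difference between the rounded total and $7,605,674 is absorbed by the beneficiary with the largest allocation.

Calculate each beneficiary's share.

Marchetti: $1,187,229; Petrov: $2,351,434; Vance: $1,022,139; Chaudhri: $1,229,986; Halvorsen: $1,814,886

Totals — profit-interest units 52, ownership shares 14,865.
Composite weights (50% profit-interest units + 50% ownership shares): Marchetti 0.1561; Petrov 0.3092; Vance 0.1344; Chaudhri 0.1617; Halvorsen 0.2386.
Unrounded shares: Marchetti 1,187,229.20; Petrov 2,351,434.16; Vance 1,022,138.51; Chaudhri 1,229,986.40; Halvorsen 1,814,885.73.
Rounded to nearest $1: Marchetti $1,187,229; Petrov $2,351,434; Vance $1,022,139; Chaudhri $1,229,986; Halvorsen $1,814,886. Sum = $7,605,674.
No rounding difference to absorb.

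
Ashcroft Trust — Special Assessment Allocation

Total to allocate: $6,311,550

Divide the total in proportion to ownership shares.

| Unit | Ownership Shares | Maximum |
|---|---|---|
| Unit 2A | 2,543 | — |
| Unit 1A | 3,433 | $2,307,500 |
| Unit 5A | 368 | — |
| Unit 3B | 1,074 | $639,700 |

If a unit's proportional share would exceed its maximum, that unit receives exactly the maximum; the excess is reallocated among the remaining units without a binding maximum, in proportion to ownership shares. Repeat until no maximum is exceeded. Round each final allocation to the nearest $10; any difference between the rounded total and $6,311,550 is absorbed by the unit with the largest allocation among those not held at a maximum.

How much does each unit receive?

Combined ownership shares = 7,418.
Unconstrained shares: Unit 2A 2,163,692.59; Unit 1A 2,920,942.46; Unit 5A 313,110.06; Unit 3B 913,804.89.
Held at cap: Unit 1A ($2,307,500), Unit 3B ($639,700); balance $3,364,350 reallocated over remaining ownership shares 2,911.
Remaining shares: Unit 2A 2,939,038.84 → $2,939,040; Unit 5A 425,311.16 → $425,310.

Unit 2A: $2,939,040 · Unit 1A: $2,307,500 · Unit 5A: $425,310 · Unit 3B: $639,700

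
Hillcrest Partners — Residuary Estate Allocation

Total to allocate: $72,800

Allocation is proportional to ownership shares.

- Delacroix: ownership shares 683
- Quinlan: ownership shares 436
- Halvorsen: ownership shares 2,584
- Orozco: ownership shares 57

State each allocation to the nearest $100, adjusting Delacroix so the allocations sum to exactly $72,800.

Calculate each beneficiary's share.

Sum of ownership shares: 3,760.
Pro-rata amounts: Delacroix 683/3,760 × $72,800 = 13,224.04; Quinlan 436/3,760 × $72,800 = 8,441.70; Halvorsen 2,584/3,760 × $72,800 = 50,030.64; Orozco 57/3,760 × $72,800 = 1,103.62.
After rounding ($100): Delacroix $13,200; Quinlan $8,400; Halvorsen $50,000; Orozco $1,100. Sum = $72,700.
Difference $72,800 − $72,700 = +$100 applied to Delacroix: Delacroix becomes $13,300.

Delacroix: $13,300; Quinlan: $8,400; Halvorsen: $50,000; Orozco: $1,100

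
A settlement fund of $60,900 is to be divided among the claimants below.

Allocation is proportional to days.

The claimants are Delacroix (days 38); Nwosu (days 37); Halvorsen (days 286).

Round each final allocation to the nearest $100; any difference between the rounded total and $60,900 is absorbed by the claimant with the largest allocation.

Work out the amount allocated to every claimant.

Combined days = 361.
Raw shares: Delacroix 38/361 × $60,900 = 6,410.53; Nwosu 37/361 × $60,900 = 6,241.83; Halvorsen 286/361 × $60,900 = 48,247.65.
At nearest $100: Delacroix $6,400; Nwosu $6,200; Halvorsen $48,200. Sum = $60,800.
Difference $60,900 − $60,800 = +$100 applied to largest allocation (Halvorsen): Halvorsen becomes $48,300.

Delacroix: $6,400 · Nwosu: $6,200 · Halvorsen: $48,300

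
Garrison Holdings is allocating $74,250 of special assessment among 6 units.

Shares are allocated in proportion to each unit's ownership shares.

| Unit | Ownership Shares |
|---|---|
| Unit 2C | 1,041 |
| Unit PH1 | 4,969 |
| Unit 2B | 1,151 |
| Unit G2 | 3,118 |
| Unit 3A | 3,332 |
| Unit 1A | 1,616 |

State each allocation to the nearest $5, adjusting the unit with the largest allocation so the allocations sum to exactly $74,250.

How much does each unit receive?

Unit 2C: $5,075 · Unit PH1: $24,225 · Unit 2B: $5,615 · Unit G2: $15,205 · Unit 3A: $16,250 · Unit 1A: $7,880

Total ownership shares = 15,227.
Proportional shares: Unit 2C 1,041/15,227 × $74,250 = 5,076.13; Unit PH1 4,969/15,227 × $74,250 = 24,229.87; Unit 2B 1,151/15,227 × $74,250 = 5,612.51; Unit G2 3,118/15,227 × $74,250 = 15,204.01; Unit 3A 3,332/15,227 × $74,250 = 16,247.52; Unit 1A 1,616/15,227 × $74,250 = 7,879.95.
After rounding ($5): Unit 2C $5,075; Unit PH1 $24,230; Unit 2B $5,615; Unit G2 $15,205; Unit 3A $16,250; Unit 1A $7,880. Sum = $74,255.
Difference $74,250 − $74,255 = −$5 applied to largest allocation (Unit PH1): Unit PH1 becomes $24,225.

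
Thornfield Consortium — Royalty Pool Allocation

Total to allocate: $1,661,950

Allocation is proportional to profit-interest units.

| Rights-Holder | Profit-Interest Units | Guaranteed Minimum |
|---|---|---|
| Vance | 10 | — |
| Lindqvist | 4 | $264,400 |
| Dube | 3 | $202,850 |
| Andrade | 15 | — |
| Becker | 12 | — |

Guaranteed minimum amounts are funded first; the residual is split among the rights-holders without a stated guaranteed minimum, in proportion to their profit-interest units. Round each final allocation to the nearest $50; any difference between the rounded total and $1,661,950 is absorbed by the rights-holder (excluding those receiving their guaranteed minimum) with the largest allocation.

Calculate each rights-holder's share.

Vance: $322,900 | Lindqvist: $264,400 | Dube: $202,850 | Andrade: $484,350 | Becker: $387,450

Guaranteed amounts: Lindqvist $264,400; Dube $202,850. Residual $1,194,700.
Residual split over remaining profit-interest units 37: Vance 322,891.89 → $322,900; Andrade 484,337.84 → $484,350; Becker 387,470.27 → $387,450.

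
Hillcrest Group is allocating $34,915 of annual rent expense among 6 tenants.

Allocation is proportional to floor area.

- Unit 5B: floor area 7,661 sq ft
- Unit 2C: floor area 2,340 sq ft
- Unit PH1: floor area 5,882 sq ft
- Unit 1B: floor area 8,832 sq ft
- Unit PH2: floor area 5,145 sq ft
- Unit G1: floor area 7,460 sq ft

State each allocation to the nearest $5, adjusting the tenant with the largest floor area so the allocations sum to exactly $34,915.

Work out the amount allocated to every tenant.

Total floor area = 37,320.
Raw shares: Unit 5B 7,661/37,320 × $34,915 = 7,167.30; Unit 2C 2,340/37,320 × $34,915 = 2,189.20; Unit PH1 5,882/37,320 × $34,915 = 5,502.95; Unit 1B 8,832/37,320 × $34,915 = 8,262.84; Unit PH2 5,145/37,320 × $34,915 = 4,813.44; Unit G1 7,460/37,320 × $34,915 = 6,979.26.
After rounding ($5): Unit 5B $7,165; Unit 2C $2,190; Unit PH1 $5,505; Unit 1B $8,265; Unit PH2 $4,815; Unit G1 $6,980. Sum = $34,920.
Difference $34,915 − $34,920 = −$5 applied to largest floor area (Unit 1B): Unit 1B becomes $8,260.

Unit 5B: $7,165; Unit 2C: $2,190; Unit PH1: $5,505; Unit 1B: $8,260; Unit PH2: $4,815; Unit G1: $6,980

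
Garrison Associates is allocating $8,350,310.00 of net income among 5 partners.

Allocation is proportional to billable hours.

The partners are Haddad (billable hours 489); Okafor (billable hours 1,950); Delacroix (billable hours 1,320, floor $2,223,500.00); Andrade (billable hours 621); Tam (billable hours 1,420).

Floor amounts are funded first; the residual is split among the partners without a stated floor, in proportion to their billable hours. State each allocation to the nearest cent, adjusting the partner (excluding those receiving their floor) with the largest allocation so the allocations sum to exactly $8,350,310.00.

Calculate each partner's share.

Haddad: $668,752.25 · Okafor: $2,666,803.46 · Delacroix: $2,223,500.00 · Andrade: $849,274.33 · Tam: $1,941,979.96

Fund the minimums — Delacroix $2,223,500.00. Balance $6,126,810.00.
Balance split over remaining billable hours 4,480: Haddad 668,752.2522 → $668,752.25; Okafor 2,666,803.4598 → $2,666,803.46; Andrade 849,274.3326 → $849,274.33; Tam 1,941,979.9554 → $1,941,979.96.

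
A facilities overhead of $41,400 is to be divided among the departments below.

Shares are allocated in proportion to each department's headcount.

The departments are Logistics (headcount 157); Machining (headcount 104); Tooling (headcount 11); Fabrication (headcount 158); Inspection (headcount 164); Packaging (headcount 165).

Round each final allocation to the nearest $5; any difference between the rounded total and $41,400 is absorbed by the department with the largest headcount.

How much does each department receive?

Logistics: $8,565 · Machining: $5,675 · Tooling: $600 · Fabrication: $8,620 · Inspection: $8,945 · Packaging: $8,995

Sum of headcount: 759.
Raw shares: Logistics 157/759 × $41,400 = 8,563.64; Machining 104/759 × $41,400 = 5,672.73; Tooling 11/759 × $41,400 = 600.00; Fabrication 158/759 × $41,400 = 8,618.18; Inspection 164/759 × $41,400 = 8,945.45; Packaging 165/759 × $41,400 = 9,000.00.
Rounded to nearest $5: Logistics $8,565; Machining $5,675; Tooling $600; Fabrication $8,620; Inspection $8,945; Packaging $9,000. Sum = $41,405.
Difference $41,400 − $41,405 = −$5 applied to largest headcount (Packaging): Packaging becomes $8,995.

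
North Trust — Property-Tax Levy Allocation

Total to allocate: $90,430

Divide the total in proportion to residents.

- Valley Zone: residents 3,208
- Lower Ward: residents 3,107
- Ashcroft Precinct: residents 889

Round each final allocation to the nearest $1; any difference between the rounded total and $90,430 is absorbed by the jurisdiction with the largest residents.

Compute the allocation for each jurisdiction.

Residents total: 3,208 + 3,107 + 889 = 7,204.
Unrounded shares: Valley Zone 40,269.22; Lower Ward 39,001.39; Ashcroft Precinct 11,159.39.
Rounded to nearest $1: Valley Zone $40,269; Lower Ward $39,001; Ashcroft Precinct $11,159. Sum = $90,429.
Difference $90,430 − $90,429 = +$1 applied to largest residents (Valley Zone): Valley Zone becomes $40,270.

Valley Zone: $40,270; Lower Ward: $39,001; Ashcroft Precinct: $11,159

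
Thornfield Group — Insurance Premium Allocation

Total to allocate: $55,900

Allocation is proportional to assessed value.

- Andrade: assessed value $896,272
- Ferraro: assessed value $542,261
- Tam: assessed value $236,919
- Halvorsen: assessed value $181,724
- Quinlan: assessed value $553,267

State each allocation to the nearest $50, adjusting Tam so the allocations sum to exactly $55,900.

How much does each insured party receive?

Andrade: $20,800 | Ferraro: $12,600 | Tam: $5,450 | Halvorsen: $4,200 | Quinlan: $12,850

Combined assessed value = 2,410,443.
Proportional shares: Andrade 896,272/2,410,443 × $55,900 = 20,785.23; Ferraro 542,261/2,410,443 × $55,900 = 12,575.44; Tam 236,919/2,410,443 × $55,900 = 5,494.33; Halvorsen 181,724/2,410,443 × $55,900 = 4,214.32; Quinlan 553,267/2,410,443 × $55,900 = 12,830.68.
After rounding ($50): Andrade $20,800; Ferraro $12,600; Tam $5,500; Halvorsen $4,200; Quinlan $12,850. Sum = $55,950.
Difference $55,900 − $55,950 = −$50 applied to Tam: Tam becomes $5,450.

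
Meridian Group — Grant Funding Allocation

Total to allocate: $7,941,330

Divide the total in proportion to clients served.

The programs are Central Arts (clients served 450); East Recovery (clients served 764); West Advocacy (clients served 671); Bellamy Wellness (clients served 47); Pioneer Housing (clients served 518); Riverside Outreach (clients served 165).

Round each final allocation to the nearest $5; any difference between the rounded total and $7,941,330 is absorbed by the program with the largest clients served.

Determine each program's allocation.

Total clients served = 450 + 764 + 671 + 47 + 518 + 165 = 2,615.
Raw shares: Central Arts 1,366,576.86; East Recovery 2,320,143.83; West Advocacy 2,037,717.95; Bellamy Wellness 142,731.36; Pioneer Housing 1,573,081.81; Riverside Outreach 501,078.18.
At nearest $5: Central Arts $1,366,575; East Recovery $2,320,145; West Advocacy $2,037,720; Bellamy Wellness $142,730; Pioneer Housing $1,573,080; Riverside Outreach $501,080. Sum = $7,941,330.
No rounding difference to absorb.

Central Arts: $1,366,575; East Recovery: $2,320,145; West Advocacy: $2,037,720; Bellamy Wellness: $142,730; Pioneer Housing: $1,573,080; Riverside Outreach: $501,080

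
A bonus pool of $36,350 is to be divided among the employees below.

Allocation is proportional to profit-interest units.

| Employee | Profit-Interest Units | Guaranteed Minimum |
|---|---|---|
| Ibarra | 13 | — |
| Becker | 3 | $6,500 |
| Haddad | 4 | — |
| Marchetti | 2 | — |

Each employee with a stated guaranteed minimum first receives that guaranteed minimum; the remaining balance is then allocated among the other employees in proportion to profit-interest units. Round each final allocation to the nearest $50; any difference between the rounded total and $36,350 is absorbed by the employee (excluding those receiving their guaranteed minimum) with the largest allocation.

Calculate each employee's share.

Minimums first: Becker $6,500. Remaining pool $29,850.
Remaining pool split over remaining profit-interest units 19: Ibarra 20,423.68 → $20,400; Haddad 6,284.21 → $6,300; Marchetti 3,142.11 → $3,150.

Ibarra: $20,400; Becker: $6,500; Haddad: $6,300; Marchetti: $3,150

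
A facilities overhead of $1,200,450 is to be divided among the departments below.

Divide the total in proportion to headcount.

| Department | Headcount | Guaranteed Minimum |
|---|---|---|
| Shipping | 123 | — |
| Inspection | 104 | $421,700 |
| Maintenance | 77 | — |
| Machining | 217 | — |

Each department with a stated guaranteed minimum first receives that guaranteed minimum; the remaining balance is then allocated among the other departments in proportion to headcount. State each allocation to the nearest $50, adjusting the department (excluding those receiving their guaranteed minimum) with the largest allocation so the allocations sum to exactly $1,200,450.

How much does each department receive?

Guaranteed amounts: Inspection $421,700. Residual $778,750.
Residual split over remaining headcount 417: Shipping 229,703.24 → $229,700; Maintenance 143,797.96 → $143,800; Machining 405,248.80 → $405,250.

Shipping: $229,700 | Inspection: $421,700 | Maintenance: $143,800 | Machining: $405,250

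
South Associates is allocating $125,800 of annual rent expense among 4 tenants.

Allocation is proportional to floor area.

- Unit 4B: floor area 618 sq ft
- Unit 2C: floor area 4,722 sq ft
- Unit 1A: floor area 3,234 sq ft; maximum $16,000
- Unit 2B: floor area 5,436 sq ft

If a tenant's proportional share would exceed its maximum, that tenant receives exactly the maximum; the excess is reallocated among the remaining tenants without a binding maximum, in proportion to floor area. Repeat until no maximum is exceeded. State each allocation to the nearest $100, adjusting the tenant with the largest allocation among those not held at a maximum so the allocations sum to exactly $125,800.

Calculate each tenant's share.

Unit 4B: $6,300; Unit 2C: $48,100; Unit 1A: $16,000; Unit 2B: $55,400

Sum of floor area: 14,010.
Unconstrained shares: Unit 4B 5,549.21; Unit 2C 42,400.26; Unit 1A 29,039.06; Unit 2B 48,811.48.
Held at cap: Unit 1A ($16,000); balance $109,800 reallocated over remaining floor area 10,776.
Redistributed shares: Unit 4B 6,296.99 → $6,300; Unit 2C 48,113.92 → $48,100; Unit 2B 55,389.09 → $55,400.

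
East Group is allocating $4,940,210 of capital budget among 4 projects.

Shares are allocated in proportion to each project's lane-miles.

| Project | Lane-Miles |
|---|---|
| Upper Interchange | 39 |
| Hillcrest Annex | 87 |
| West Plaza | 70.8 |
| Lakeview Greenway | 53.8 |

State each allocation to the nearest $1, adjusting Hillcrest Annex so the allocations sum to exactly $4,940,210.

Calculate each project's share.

Lane-miles total: 250.6.
Raw shares: Upper Interchange 39/250.6 × $4,940,210 = 768,827.57; Hillcrest Annex 87/250.6 × $4,940,210 = 1,715,076.90; West Plaza 70.8/250.6 × $4,940,210 = 1,395,717.75; Lakeview Greenway 53.8/250.6 × $4,940,210 = 1,060,587.78.
Rounded to nearest $1: Upper Interchange $768,828; Hillcrest Annex $1,715,077; West Plaza $1,395,718; Lakeview Greenway $1,060,588. Sum = $4,940,211.
Difference $4,940,210 − $4,940,211 = −$1 applied to Hillcrest Annex: Hillcrest Annex becomes $1,715,076.

Upper Interchange: $768,828 | Hillcrest Annex: $1,715,076 | West Plaza: $1,395,718 | Lakeview Greenway: $1,060,588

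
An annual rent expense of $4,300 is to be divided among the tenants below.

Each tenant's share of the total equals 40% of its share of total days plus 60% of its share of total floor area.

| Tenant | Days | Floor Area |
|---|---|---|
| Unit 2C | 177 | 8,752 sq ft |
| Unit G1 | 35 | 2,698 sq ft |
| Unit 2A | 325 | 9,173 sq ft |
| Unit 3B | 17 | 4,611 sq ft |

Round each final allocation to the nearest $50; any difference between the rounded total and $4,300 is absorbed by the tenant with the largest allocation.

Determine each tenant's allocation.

Days total 554; floor area total 25,234.
Combined weights (40% days + 60% floor area): Unit 2C 0.3359; Unit G1 0.0894; Unit 2A 0.4528; Unit 3B 0.1219.
Pro-rata amounts: Unit 2C 1,444.36; Unit G1 384.52; Unit 2A 1,946.90; Unit 3B 524.22.
At nearest $50: Unit 2C $1,450; Unit G1 $400; Unit 2A $1,950; Unit 3B $500. Sum = $4,300.
No rounding difference to absorb.

Unit 2C: $1,450 · Unit G1: $400 · Unit 2A: $1,950 · Unit 3B: $500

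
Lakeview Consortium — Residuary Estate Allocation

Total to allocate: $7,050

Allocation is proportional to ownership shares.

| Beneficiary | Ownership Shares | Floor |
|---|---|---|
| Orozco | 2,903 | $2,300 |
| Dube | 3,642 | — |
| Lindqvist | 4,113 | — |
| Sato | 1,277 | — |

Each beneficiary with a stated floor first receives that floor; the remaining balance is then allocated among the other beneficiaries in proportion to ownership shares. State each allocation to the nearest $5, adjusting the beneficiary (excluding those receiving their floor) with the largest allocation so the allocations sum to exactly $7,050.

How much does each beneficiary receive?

Orozco: $2,300 · Dube: $1,915 · Lindqvist: $2,165 · Sato: $670

Fund the minimums — Orozco $2,300. Balance $4,750.
Balance split over remaining ownership shares 9,032: Dube 1,915.36 → $1,915; Lindqvist 2,163.06 → $2,165; Sato 671.58 → $670.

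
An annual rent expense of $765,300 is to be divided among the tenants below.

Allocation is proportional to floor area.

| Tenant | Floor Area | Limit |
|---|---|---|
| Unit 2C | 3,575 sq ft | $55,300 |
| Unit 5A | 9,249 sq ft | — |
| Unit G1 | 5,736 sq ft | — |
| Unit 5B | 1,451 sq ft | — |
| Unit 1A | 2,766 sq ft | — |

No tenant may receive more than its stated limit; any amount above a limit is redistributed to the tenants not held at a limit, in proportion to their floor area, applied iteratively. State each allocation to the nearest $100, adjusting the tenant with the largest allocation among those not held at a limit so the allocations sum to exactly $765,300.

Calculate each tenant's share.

Unit 2C: $55,300 | Unit 5A: $341,900 | Unit G1: $212,100 | Unit 5B: $53,700 | Unit 1A: $102,300

Total floor area = 22,777.
Pro-rata shares before constraints: Unit 2C 120,118.87; Unit 5A 310,763.48; Unit G1 192,727.79; Unit 5B 48,753.14; Unit 1A 92,936.73.
Cap binds for Unit 2C ($55,300); residual $710,000 reallocated over remaining floor area 19,202.
Redistributed shares: Unit 5A 341,984.69 → $342,000; Unit G1 212,090.41 → $212,100; Unit 5B 53,651.18 → $53,700; Unit 1A 102,273.72 → $102,300.
Rounding difference −$100 applied to Unit 5A → $341,900.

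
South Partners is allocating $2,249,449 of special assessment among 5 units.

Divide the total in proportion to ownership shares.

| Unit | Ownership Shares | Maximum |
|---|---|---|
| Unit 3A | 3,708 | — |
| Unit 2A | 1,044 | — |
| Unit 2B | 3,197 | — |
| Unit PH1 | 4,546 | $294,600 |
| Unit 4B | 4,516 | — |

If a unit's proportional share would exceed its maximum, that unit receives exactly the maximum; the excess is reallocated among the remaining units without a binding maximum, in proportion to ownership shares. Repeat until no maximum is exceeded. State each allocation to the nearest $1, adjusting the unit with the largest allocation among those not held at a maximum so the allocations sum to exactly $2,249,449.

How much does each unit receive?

Total ownership shares = 17,011.
Pro-rata shares before constraints: Unit 3A 490,327.25; Unit 2A 138,053.30; Unit 2B 422,755.19; Unit PH1 601,140.15; Unit 4B 597,173.10.
Cap binds for Unit PH1 ($294,600); balance $1,954,849 reallocated over remaining ownership shares 12,465.
Remaining shares: Unit 3A 581,514.65 → $581,515; Unit 2A 163,727.43 → $163,727; Unit 2B 501,376.03 → $501,376; Unit 4B 708,230.89 → $708,231.

Unit 3A: $581,515 · Unit 2A: $163,727 · Unit 2B: $501,376 · Unit PH1: $294,600 · Unit 4B: $708,231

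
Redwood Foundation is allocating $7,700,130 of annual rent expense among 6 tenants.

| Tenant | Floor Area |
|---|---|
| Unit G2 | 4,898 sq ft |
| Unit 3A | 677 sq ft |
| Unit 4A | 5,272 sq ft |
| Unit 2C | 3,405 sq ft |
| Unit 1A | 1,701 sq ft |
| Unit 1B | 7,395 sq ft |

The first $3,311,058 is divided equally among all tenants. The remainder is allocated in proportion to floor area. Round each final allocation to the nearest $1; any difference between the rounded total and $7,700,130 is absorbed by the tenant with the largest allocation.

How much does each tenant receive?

Unit G2: $1,472,593; Unit 3A: $679,109; Unit 4A: $1,542,900; Unit 2C: $1,191,932; Unit 1A: $871,605; Unit 1B: $1,941,991

First tranche $3,311,058 split equally: $551,843 each.
Remainder $4,389,072 by floor area (total 23,348): Unit G2 920,750.16 → $920,750; Unit 3A 127,265.79 → $127,266; Unit 4A 991,056.52 → $991,057; Unit 2C 640,088.67 → $640,089; Unit 1A 319,762.36 → $319,762; Unit 1B 1,390,148.51 → $1,390,149.
Rounding difference −$1 on remainder applied to Unit 1B.
Totals: Unit G2 $551,843 + $920,750 = $1,472,593; Unit 3A $551,843 + $127,266 = $679,109; Unit 4A $551,843 + $991,057 = $1,542,900; Unit 2C $551,843 + $640,089 = $1,191,932; Unit 1A $551,843 + $319,762 = $871,605; Unit 1B $551,843 + $1,390,148 = $1,941,991.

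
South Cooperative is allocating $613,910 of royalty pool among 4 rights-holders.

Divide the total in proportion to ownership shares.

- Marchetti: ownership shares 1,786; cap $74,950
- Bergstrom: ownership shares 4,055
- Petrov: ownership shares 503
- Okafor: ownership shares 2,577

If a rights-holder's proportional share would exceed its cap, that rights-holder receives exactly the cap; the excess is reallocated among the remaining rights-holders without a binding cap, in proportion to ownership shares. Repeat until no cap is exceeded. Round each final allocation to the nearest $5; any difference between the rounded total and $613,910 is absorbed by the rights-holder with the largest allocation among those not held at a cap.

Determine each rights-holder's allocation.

Marchetti: $74,950 | Bergstrom: $306,305 | Petrov: $37,995 | Okafor: $194,660

Combined ownership shares = 8,921.
Pro-rata shares before constraints: Marchetti 122,905.87; Bergstrom 279,050.00; Petrov 34,614.59; Okafor 177,339.54.
Cap binds for Marchetti ($74,950); balance $538,960 reallocated over remaining ownership shares 7,135.
Remaining shares: Bergstrom 306,304.53 → $306,305; Petrov 37,995.36 → $37,995; Okafor 194,660.11 → $194,660.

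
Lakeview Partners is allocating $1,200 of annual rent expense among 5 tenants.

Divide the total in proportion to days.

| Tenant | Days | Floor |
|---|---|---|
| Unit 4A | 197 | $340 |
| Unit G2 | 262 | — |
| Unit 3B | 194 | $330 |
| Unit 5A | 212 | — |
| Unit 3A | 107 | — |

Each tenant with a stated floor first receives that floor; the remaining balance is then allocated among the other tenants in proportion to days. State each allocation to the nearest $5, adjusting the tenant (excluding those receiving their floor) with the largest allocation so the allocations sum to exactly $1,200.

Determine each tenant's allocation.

Fund the minimums — Unit 4A $340; Unit 3B $330. Balance $530.
Balance split over remaining days 581: Unit G2 239.00 → $240; Unit 5A 193.39 → $195; Unit 3A 97.61 → $100.
Rounding difference −$5 applied to Unit G2 → $235.

Unit 4A: $340; Unit G2: $235; Unit 3B: $330; Unit 5A: $195; Unit 3A: $100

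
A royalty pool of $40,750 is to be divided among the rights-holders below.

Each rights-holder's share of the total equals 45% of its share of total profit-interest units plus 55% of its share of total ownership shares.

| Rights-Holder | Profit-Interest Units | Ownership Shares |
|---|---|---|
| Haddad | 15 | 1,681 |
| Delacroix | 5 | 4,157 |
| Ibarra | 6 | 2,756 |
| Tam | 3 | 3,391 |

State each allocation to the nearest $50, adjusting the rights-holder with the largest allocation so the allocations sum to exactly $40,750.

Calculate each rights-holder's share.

Profit-interest units total 29; ownership shares total 11,985.
Composite weights (45% profit-interest units + 55% ownership shares): Haddad 0.3099; Delacroix 0.2684; Ibarra 0.2196; Tam 0.2022.
Pro-rata amounts: Haddad 12,628.46; Delacroix 10,935.42; Ibarra 8,947.81; Tam 8,238.31.
At nearest $50: Haddad $12,650; Delacroix $10,950; Ibarra $8,950; Tam $8,250. Sum = $40,800.
Difference $40,750 − $40,800 = −$50 applied to largest allocation (Haddad): Haddad becomes $12,600.

Haddad: $12,600 | Delacroix: $10,950 | Ibarra: $8,950 | Tam: $8,250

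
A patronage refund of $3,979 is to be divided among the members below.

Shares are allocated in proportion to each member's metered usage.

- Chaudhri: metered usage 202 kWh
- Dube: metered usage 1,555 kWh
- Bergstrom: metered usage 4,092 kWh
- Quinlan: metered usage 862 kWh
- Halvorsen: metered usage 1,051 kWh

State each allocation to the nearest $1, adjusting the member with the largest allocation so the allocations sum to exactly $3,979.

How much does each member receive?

Sum of metered usage: 7,762.
Unrounded shares: Chaudhri 202/7,762 × $3,979 = 103.55; Dube 1,555/7,762 × $3,979 = 797.13; Bergstrom 4,092/7,762 × $3,979 = 2,097.66; Quinlan 862/7,762 × $3,979 = 441.88; Halvorsen 1,051/7,762 × $3,979 = 538.77.
At nearest $1: Chaudhri $104; Dube $797; Bergstrom $2,098; Quinlan $442; Halvorsen $539. Sum = $3,980.
Difference $3,979 − $3,980 = −$1 applied to largest allocation (Bergstrom): Bergstrom becomes $2,097.

Chaudhri: $104 · Dube: $797 · Bergstrom: $2,097 · Quinlan: $442 · Halvorsen: $539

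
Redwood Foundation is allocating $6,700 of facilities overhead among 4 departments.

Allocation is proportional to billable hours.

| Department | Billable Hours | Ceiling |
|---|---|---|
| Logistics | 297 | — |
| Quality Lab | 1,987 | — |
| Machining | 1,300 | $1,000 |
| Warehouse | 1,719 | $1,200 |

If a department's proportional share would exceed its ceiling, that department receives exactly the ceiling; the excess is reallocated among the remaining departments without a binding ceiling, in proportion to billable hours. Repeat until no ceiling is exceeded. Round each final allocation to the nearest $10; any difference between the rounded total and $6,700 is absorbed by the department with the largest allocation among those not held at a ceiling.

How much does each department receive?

Logistics: $590 · Quality Lab: $3,910 · Machining: $1,000 · Warehouse: $1,200

Billable hours total: 5,303.
Pro-rata shares before constraints: Logistics 375.24; Quality Lab 2,510.45; Machining 1,642.47; Warehouse 2,171.85.
Held at cap: Machining ($1,000), Warehouse ($1,200); balance $4,500 reallocated over remaining billable hours 2,284.
Remaining shares: Logistics 585.16 → $590; Quality Lab 3,914.84 → $3,910.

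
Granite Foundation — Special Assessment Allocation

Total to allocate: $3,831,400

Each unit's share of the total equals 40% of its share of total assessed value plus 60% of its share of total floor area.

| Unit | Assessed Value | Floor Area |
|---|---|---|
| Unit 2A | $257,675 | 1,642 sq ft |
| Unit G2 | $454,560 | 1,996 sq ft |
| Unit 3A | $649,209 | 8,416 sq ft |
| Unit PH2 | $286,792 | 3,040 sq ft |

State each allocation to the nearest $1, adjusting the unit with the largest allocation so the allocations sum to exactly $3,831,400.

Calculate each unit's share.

Assessed value total 1,648,236; floor area total 15,094.
Composite weights (40% assessed value + 60% floor area): Unit 2A 0.1278; Unit G2 0.1897; Unit 3A 0.4921; Unit PH2 0.1904.
Raw shares: Unit 2A 489,670.12; Unit G2 726,652.15; Unit 3A 1,885,416.48; Unit PH2 729,661.24.
At nearest $1: Unit 2A $489,670; Unit G2 $726,652; Unit 3A $1,885,416; Unit PH2 $729,661. Sum = $3,831,399.
Difference $3,831,400 − $3,831,399 = +$1 applied to largest allocation (Unit 3A): Unit 3A becomes $1,885,417.

Unit 2A: $489,670 · Unit G2: $726,652 · Unit 3A: $1,885,417 · Unit PH2: $729,661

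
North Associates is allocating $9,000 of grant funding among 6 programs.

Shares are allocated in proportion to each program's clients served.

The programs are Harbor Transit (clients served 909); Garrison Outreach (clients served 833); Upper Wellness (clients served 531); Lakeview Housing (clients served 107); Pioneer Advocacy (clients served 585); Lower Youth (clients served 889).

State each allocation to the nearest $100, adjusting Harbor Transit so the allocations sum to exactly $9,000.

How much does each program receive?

Harbor Transit: $2,200 | Garrison Outreach: $1,900 | Upper Wellness: $1,200 | Lakeview Housing: $200 | Pioneer Advocacy: $1,400 | Lower Youth: $2,100

Total clients served = 3,854.
Pro-rata amounts: Harbor Transit 909/3,854 × $9,000 = 2,122.73; Garrison Outreach 833/3,854 × $9,000 = 1,945.25; Upper Wellness 531/3,854 × $9,000 = 1,240.01; Lakeview Housing 107/3,854 × $9,000 = 249.87; Pioneer Advocacy 585/3,854 × $9,000 = 1,366.11; Lower Youth 889/3,854 × $9,000 = 2,076.02.
At nearest $100: Harbor Transit $2,100; Garrison Outreach $1,900; Upper Wellness $1,200; Lakeview Housing $200; Pioneer Advocacy $1,400; Lower Youth $2,100. Sum = $8,900.
Difference $9,000 − $8,900 = +$100 applied to Harbor Transit: Harbor Transit becomes $2,200.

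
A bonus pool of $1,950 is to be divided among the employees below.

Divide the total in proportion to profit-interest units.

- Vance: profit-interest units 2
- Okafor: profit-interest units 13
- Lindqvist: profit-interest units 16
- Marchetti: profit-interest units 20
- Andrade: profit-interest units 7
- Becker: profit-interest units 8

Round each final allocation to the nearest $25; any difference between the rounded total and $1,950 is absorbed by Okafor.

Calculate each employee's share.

Profit-interest units total: 66.
Raw shares: Vance 2/66 × $1,950 = 59.09; Okafor 13/66 × $1,950 = 384.09; Lindqvist 16/66 × $1,950 = 472.73; Marchetti 20/66 × $1,950 = 590.91; Andrade 7/66 × $1,950 = 206.82; Becker 8/66 × $1,950 = 236.36.
Rounded to nearest $25: Vance $50; Okafor $375; Lindqvist $475; Marchetti $600; Andrade $200; Becker $225. Sum = $1,925.
Difference $1,950 − $1,925 = +$25 applied to Okafor: Okafor becomes $400.

Vance: $50 · Okafor: $400 · Lindqvist: $475 · Marchetti: $600 · Andrade: $200 · Becker: $225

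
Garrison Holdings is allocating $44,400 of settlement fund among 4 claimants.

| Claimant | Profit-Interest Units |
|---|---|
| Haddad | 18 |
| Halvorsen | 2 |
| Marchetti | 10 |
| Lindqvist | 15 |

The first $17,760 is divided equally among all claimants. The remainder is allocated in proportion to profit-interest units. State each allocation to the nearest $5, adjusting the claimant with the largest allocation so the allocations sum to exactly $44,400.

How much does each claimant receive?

Haddad: $15,095 | Halvorsen: $5,625 | Marchetti: $10,360 | Lindqvist: $13,320

First tranche $17,760 split equally: $4,440 each.
Remainder $26,640 by profit-interest units (total 45): Haddad 10,656.00 → $10,655; Halvorsen 1,184.00 → $1,185; Marchetti 5,920.00 → $5,920; Lindqvist 8,880.00 → $8,880.
Totals: Haddad $4,440 + $10,655 = $15,095; Halvorsen $4,440 + $1,185 = $5,625; Marchetti $4,440 + $5,920 = $10,360; Lindqvist $4,440 + $8,880 = $13,320.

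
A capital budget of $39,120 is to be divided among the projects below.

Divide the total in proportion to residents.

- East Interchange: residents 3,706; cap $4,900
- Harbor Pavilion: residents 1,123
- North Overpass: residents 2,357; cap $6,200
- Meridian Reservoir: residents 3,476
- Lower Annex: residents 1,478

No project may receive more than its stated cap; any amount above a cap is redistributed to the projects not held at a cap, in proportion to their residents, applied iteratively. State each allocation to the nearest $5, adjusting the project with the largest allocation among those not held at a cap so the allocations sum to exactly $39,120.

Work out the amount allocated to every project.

Sum of residents: 12,140.
Pro-rata shares before constraints: East Interchange 11,942.23; Harbor Pavilion 3,618.76; North Overpass 7,595.21; Meridian Reservoir 11,201.08; Lower Annex 4,762.71.
Capped: East Interchange ($4,900), North Overpass ($6,200); balance $28,020 reallocated over remaining residents 6,077.
Remaining shares: Harbor Pavilion 5,177.96 → $5,180; Meridian Reservoir 16,027.24 → $16,025; Lower Annex 6,814.80 → $6,815.

East Interchange: $4,900 | Harbor Pavilion: $5,180 | North Overpass: $6,200 | Meridian Reservoir: $16,025 | Lower Annex: $6,815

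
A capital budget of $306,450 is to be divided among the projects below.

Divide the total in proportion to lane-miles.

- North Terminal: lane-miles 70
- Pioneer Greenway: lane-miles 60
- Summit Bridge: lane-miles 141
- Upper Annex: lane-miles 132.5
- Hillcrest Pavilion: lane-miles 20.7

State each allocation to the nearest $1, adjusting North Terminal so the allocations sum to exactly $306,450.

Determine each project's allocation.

North Terminal: $50,570 | Pioneer Greenway: $43,345 | Summit Bridge: $101,861 | Upper Annex: $95,720 | Hillcrest Pavilion: $14,954

Sum of lane-miles: 424.2.
Raw shares: North Terminal 70/424.2 × $306,450 = 50,569.31; Pioneer Greenway 60/424.2 × $306,450 = 43,345.12; Summit Bridge 141/424.2 × $306,450 = 101,861.03; Upper Annex 132.5/424.2 × $306,450 = 95,720.47; Hillcrest Pavilion 20.7/424.2 × $306,450 = 14,954.07.
Rounded to nearest $1: North Terminal $50,569; Pioneer Greenway $43,345; Summit Bridge $101,861; Upper Annex $95,720; Hillcrest Pavilion $14,954. Sum = $306,449.
Difference $306,450 − $306,449 = +$1 applied to North Terminal: North Terminal becomes $50,570.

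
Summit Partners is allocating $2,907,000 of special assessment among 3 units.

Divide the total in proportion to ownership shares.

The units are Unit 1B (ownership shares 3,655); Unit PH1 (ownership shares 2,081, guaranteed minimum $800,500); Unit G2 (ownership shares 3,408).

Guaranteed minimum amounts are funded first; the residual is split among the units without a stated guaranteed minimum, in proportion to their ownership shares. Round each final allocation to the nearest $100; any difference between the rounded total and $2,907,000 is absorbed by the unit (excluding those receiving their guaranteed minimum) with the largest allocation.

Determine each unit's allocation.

Guaranteed amounts: Unit PH1 $800,500. Residual $2,106,500.
Residual split over remaining ownership shares 7,063: Unit 1B 1,090,083.18 → $1,090,100; Unit G2 1,016,416.82 → $1,016,400.

Unit 1B: $1,090,100 · Unit PH1: $800,500 · Unit G2: $1,016,400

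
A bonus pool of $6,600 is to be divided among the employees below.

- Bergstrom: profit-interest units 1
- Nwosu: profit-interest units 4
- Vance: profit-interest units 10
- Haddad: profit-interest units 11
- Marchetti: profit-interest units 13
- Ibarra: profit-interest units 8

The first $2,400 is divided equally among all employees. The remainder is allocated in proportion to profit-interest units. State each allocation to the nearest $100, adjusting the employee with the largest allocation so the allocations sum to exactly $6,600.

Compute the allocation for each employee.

$2,400 shared equally gives $400 per employee.
Remainder $4,200 by profit-interest units (total 47): Bergstrom 89.36 → $100; Nwosu 357.45 → $400; Vance 893.62 → $900; Haddad 982.98 → $1,000; Marchetti 1,161.70 → $1,200; Ibarra 714.89 → $700.
Rounding difference −$100 on remainder applied to Marchetti.
Totals: Bergstrom $400 + $100 = $500; Nwosu $400 + $400 = $800; Vance $400 + $900 = $1,300; Haddad $400 + $1,000 = $1,400; Marchetti $400 + $1,100 = $1,500; Ibarra $400 + $700 = $1,100.

Bergstrom: $500 | Nwosu: $800 | Vance: $1,300 | Haddad: $1,400 | Marchetti: $1,500 | Ibarra: $1,100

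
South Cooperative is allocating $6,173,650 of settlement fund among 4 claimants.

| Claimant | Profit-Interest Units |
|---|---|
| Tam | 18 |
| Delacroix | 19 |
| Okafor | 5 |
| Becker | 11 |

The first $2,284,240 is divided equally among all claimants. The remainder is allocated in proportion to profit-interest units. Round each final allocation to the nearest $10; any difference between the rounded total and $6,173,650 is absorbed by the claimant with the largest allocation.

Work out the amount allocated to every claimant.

Tam: $1,891,990 | Delacroix: $1,965,370 | Okafor: $937,990 | Becker: $1,378,300

First tranche $2,284,240 split equally: $571,060 each.
Remainder $3,889,410 by profit-interest units (total 53): Tam 1,320,931.70 → $1,320,930; Delacroix 1,394,316.79 → $1,394,320; Okafor 366,925.47 → $366,930; Becker 807,236.04 → $807,240.
Rounding difference −$10 on remainder applied to Delacroix.
Totals: Tam $571,060 + $1,320,930 = $1,891,990; Delacroix $571,060 + $1,394,310 = $1,965,370; Okafor $571,060 + $366,930 = $937,990; Becker $571,060 + $807,240 = $1,378,300.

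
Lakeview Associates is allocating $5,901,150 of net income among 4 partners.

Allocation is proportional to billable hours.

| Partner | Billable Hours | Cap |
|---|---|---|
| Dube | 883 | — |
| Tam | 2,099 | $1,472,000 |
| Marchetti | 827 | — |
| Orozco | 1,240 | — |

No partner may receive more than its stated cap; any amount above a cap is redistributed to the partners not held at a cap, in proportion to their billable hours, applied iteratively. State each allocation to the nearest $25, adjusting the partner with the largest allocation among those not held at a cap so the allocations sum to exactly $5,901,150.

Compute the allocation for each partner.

Dube: $1,325,750 · Tam: $1,472,000 · Marchetti: $1,241,675 · Orozco: $1,861,725

Combined billable hours = 5,049.
Proportional shares (ignoring caps): Dube 1,032,029.20; Tam 2,453,260.81; Marchetti 966,577.75; Orozco 1,449,282.23.
Capped: Tam ($1,472,000); balance $4,429,150 reallocated over remaining billable hours 2,950.
Redistributed shares: Dube 1,325,742.19 → $1,325,750; Marchetti 1,241,663.41 → $1,241,675; Orozco 1,861,744.41 → $1,861,750.
Rounding difference −$25 applied to Orozco → $1,861,725.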